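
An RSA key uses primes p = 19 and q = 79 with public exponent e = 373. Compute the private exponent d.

1069

φ(n) = (p−1)(q−1) = 18·78 = 1404.
Need d with 373·d ≡ 1 (mod 1404). Apply the extended Euclidean algorithm:
1404 = 3*373 + 285
373 = 1*285 + 88
285 = 3*88 + 21
88 = 4*21 + 4
21 = 5*4 + 1
4 = 4*1 + 0
Back-substitute:
1 = 21 − 5·4
1 = −5·88 + 21·21
1 = 21·285 − 68·88
1 = −68·373 + 89·285
1 = 89·1404 − 335·373
So 373·(-335) ≡ 1 (mod 1404), hence d ≡ -335 ≡ 1069 (mod 1404).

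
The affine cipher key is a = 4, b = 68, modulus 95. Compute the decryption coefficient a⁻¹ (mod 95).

Run Euclid on (95, 4):
95 = 23*4 + 3
4 = 1*3 + 1
3 = 3*1 + 0
gcd = 1, so the inverse exists. Back-substitute:
1 = 4 − 3
1 = −95 + 24·4
So 4·24 ≡ 1 (mod 95).

24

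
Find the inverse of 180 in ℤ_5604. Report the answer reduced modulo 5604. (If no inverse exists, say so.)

Compute gcd(180, 5604):
5604 = 31×180 + 24
180 = 7×24 + 12
24 = 2×12 + 0
The gcd is 12, not 1, hence no inverse exists.

no inverse exists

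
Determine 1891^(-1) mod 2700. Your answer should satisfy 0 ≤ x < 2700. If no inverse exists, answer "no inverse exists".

811

Apply the Euclidean algorithm to 2700 and 1891:
2700 = 1·1891 + 809
1891 = 2·809 + 273
809 = 2·273 + 263
273 = 1·263 + 10
263 = 26·10 + 3
10 = 3·3 + 1
3 = 3·1 + 0
The gcd is 1. Working backward:
1 = 10 − 3·3
1 = −3·263 + 79·10
1 = 79·273 − 82·263
1 = −82·809 + 243·273
1 = 243·1891 − 568·809
1 = −568·2700 + 811·1891
So 1891·811 ≡ 1 (mod 2700).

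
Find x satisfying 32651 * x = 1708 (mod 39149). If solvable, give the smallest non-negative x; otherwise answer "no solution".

First find gcd(32651, 39149):
39149 = 1×32651 + 6498
32651 = 5×6498 + 161
6498 = 40×161 + 58
161 = 2×58 + 45
58 = 1×45 + 13
45 = 3×13 + 6
13 = 2×6 + 1
6 = 6×1 + 0
gcd = 1, so a unique solution mod 39149 exists.
Back-substitute for the Bézout coefficients:
1 = 13 − 2·6
1 = −2·45 + 7·13
1 = 7·58 − 9·45
1 = −9·161 + 25·58
1 = 25·6498 − 1009·161
1 = −1009·32651 + 5070·6498
1 = 5070·39149 − 6079·32651
So 32651·(-6079) ≡ 1 (mod 39149), giving 32651⁻¹ ≡ 33070.
x ≡ 32651⁻¹·1708 ≡ 33070·1708 ≡ 30702 (mod 39149).

30702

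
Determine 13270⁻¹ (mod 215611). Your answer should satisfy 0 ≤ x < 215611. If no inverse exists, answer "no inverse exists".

gcd(215611, 13270) by repeated division:
215611 = 16×13270 + 3291
13270 = 4×3291 + 106
3291 = 31×106 + 5
106 = 21×5 + 1
5 = 5×1 + 0
gcd = 1, so the inverse exists. Back-substitute:
1 = 106 − 21·5
1 = −21·3291 + 652·106
1 = 652·13270 − 2629·3291
1 = −2629·215611 + 42716·13270
So 13270·42716 ≡ 1 (mod 215611).

42716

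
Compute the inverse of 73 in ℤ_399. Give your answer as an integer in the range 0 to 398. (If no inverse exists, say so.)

Apply the Euclidean algorithm to 399 and 73:
399 = 5·73 + 34
73 = 2·34 + 5
34 = 6·5 + 4
5 = 1·4 + 1
4 = 4·1 + 0
Since gcd(73, 399) = 1, back-substitute to write 1 as a combination:
1 = 5 − 4
1 = −34 + 7·5
1 = 7·73 − 15·34
1 = −15·399 + 82·73
So 73·82 ≡ 1 (mod 399).

82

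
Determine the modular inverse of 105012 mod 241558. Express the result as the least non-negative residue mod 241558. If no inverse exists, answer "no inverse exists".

Euclidean algorithm on 241558, 105012:
241558 = 2·105012 + 31534
105012 = 3·31534 + 10410
31534 = 3·10410 + 304
10410 = 34·304 + 74
304 = 4·74 + 8
74 = 9·8 + 2
8 = 4·2 + 0
The gcd is 2, not 1, hence no inverse exists.

no inverse exists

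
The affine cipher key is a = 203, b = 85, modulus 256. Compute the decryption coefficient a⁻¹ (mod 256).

gcd(256, 203) by repeated division:
256 = 1*203 + 53
203 = 3*53 + 44
53 = 1*44 + 9
44 = 4*9 + 8
9 = 1*8 + 1
8 = 8*1 + 0
gcd = 1, so the inverse exists. Back-substitute:
1 = 9 − 8
1 = −44 + 5·9
1 = 5·53 − 6·44
1 = −6·203 + 23·53
1 = 23·256 − 29·203
So 203·(-29) ≡ 1 (mod 256), and -29 ≡ 227 (mod 256).

227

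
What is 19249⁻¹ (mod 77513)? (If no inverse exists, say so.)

Extended Euclidean algorithm:
77513 = 4×19249 + 517
19249 = 37×517 + 120
517 = 4×120 + 37
120 = 3×37 + 9
37 = 4×9 + 1
9 = 9×1 + 0
The gcd is 1. Working backward:
1 = 37 − 4·9
1 = −4·120 + 13·37
1 = 13·517 − 56·120
1 = −56·19249 + 2085·517
1 = 2085·77513 − 8396·19249
Thus 19249·(-8396) ≡ 1 (mod 77513); reducing, -8396 mod 77513 = 69117.

69117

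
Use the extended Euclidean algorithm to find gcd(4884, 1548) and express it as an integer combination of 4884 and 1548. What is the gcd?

12

Euclidean algorithm:
4884 = 3*1548 + 240
1548 = 6*240 + 108
240 = 2*108 + 24
108 = 4*24 + 12
24 = 2*12 + 0
gcd(4884, 1548) = 12.
Express as a combination:
12 = 108 − 4·24
12 = −4·240 + 9·108
12 = 9·1548 − 58·240
12 = −58·4884 + 183·1548
So 12 = (-58)·4884 + (183)·1548.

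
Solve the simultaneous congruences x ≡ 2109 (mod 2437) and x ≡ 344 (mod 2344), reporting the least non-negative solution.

Write x = 2109 + 2437·k. Then 2437·k ≡ 344 − 2109 ≡ 579 (mod 2344).
Need 2437⁻¹ mod 2344. Extended Euclid on (2344, 93):
2344 = 25×93 + 19
93 = 4×19 + 17
19 = 1×17 + 2
17 = 8×2 + 1
2 = 2×1 + 0
Back-substitute:
1 = 17 − 8·2
1 = −8·19 + 9·17
1 = 9·93 − 44·19
1 = −44·2344 + 1109·93
2437⁻¹ ≡ 1109 (mod 2344), so k ≡ 1109·579 ≡ 2199 (mod 2344).
x = 2109 + 2437·2199 = 5361072.

5361072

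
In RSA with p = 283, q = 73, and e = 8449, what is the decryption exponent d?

769

φ(n) = (p−1)(q−1) = 282·72 = 20304.
Need d with 8449·d ≡ 1 (mod 20304). Apply the extended Euclidean algorithm:
20304 = 2×8449 + 3406
8449 = 2×3406 + 1637
3406 = 2×1637 + 132
1637 = 12×132 + 53
132 = 2×53 + 26
53 = 2×26 + 1
26 = 26×1 + 0
Back-substitute:
1 = 53 − 2·26
1 = −2·132 + 5·53
1 = 5·1637 − 62·132
1 = −62·3406 + 129·1637
1 = 129·8449 − 320·3406
1 = −320·20304 + 769·8449
So 8449·769 ≡ 1 (mod 20304), hence d = 769.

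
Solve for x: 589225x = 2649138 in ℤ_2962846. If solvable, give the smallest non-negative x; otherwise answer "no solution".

First find gcd(589225, 2962846):
2962846 = 5·589225 + 16721
589225 = 35·16721 + 3990
16721 = 4·3990 + 761
3990 = 5·761 + 185
761 = 4·185 + 21
185 = 8·21 + 17
21 = 1·17 + 4
17 = 4·4 + 1
4 = 4·1 + 0
gcd = 1, so a unique solution mod 2962846 exists.
Back-substitute for the Bézout coefficients:
1 = 17 − 4·4
1 = −4·21 + 5·17
1 = 5·185 − 44·21
1 = −44·761 + 181·185
1 = 181·3990 − 949·761
1 = −949·16721 + 3977·3990
1 = 3977·589225 − 140144·16721
1 = −140144·2962846 + 704697·589225
So 589225·(704697) ≡ 1 (mod 2962846), giving 589225⁻¹ ≡ 704697.
x ≡ 589225⁻¹·2649138 ≡ 704697·2649138 ≡ 704968 (mod 2962846).

704968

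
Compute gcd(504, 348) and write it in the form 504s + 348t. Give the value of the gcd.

12

Apply Euclid's algorithm to 504 and 348:
504 = 1·348 + 156
348 = 2·156 + 36
156 = 4·36 + 12
36 = 3·12 + 0
gcd(504, 348) = 12.
Express as a combination:
12 = 156 − 4·36
12 = −4·348 + 9·156
12 = 9·504 − 13·348
So 12 = (9)·504 + (-13)·348.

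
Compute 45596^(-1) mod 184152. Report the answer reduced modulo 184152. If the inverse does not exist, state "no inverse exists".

Compute gcd(45596, 184152):
184152 = 4×45596 + 1768
45596 = 25×1768 + 1396
1768 = 1×1396 + 372
1396 = 3×372 + 280
372 = 1×280 + 92
280 = 3×92 + 4
92 = 23×4 + 0
Since gcd = 4 > 1, 45596 is not a unit mod 184152.

no inverse exists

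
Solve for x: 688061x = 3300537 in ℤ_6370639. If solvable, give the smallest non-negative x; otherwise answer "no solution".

no solution

gcd(688061, 6370639):
6370639 = 9·688061 + 178090
688061 = 3·178090 + 153791
178090 = 1·153791 + 24299
153791 = 6·24299 + 7997
24299 = 3·7997 + 308
7997 = 25·308 + 297
308 = 1·297 + 11
297 = 27·11 + 0
gcd = 11, but 11 ∤ 3300537, so the congruence has no solution.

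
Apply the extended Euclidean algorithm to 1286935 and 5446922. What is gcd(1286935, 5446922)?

13

Euclidean algorithm:
5446922 = 4*1286935 + 299182
1286935 = 4*299182 + 90207
299182 = 3*90207 + 28561
90207 = 3*28561 + 4524
28561 = 6*4524 + 1417
4524 = 3*1417 + 273
1417 = 5*273 + 52
273 = 5*52 + 13
52 = 4*13 + 0
gcd(1286935, 5446922) = 13.
Back-substituting:
13 = 273 − 5·52
13 = −5·1417 + 26·273
13 = 26·4524 − 83·1417
13 = −83·28561 + 524·4524
13 = 524·90207 − 1655·28561
13 = −1655·299182 + 5489·90207
13 = 5489·1286935 − 23611·299182
13 = −23611·5446922 + 99933·1286935
So 13 = (-23611)·5446922 + (99933)·1286935.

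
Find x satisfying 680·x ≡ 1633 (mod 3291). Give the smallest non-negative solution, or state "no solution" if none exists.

1343

First find gcd(680, 3291):
3291 = 4*680 + 571
680 = 1*571 + 109
571 = 5*109 + 26
109 = 4*26 + 5
26 = 5*5 + 1
5 = 5*1 + 0
gcd = 1, so a unique solution mod 3291 exists.
Back-substitute for the Bézout coefficients:
1 = 26 − 5·5
1 = −5·109 + 21·26
1 = 21·571 − 110·109
1 = −110·680 + 131·571
1 = 131·3291 − 634·680
So 680·(-634) ≡ 1 (mod 3291), giving 680⁻¹ ≡ 2657.
x ≡ 680⁻¹·1633 ≡ 2657·1633 ≡ 1343 (mod 3291).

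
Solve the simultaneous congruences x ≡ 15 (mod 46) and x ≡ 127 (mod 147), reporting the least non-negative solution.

1303

Write x = 15 + 46·k. Then 46·k ≡ 127 − 15 ≡ 112 (mod 147).
Need 46⁻¹ mod 147. Extended Euclid on (147, 46):
147 = 3×46 + 9
46 = 5×9 + 1
9 = 9×1 + 0
Back-substitute:
1 = 46 − 5·9
1 = −5·147 + 16·46
46⁻¹ ≡ 16 (mod 147), so k ≡ 16·112 ≡ 28 (mod 147).
x = 15 + 46·28 = 1303.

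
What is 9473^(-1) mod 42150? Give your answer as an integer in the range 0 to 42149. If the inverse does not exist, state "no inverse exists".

13037

Apply the Euclidean algorithm to 42150 and 9473:
42150 = 4·9473 + 4258
9473 = 2·4258 + 957
4258 = 4·957 + 430
957 = 2·430 + 97
430 = 4·97 + 42
97 = 2·42 + 13
42 = 3·13 + 3
13 = 4·3 + 1
3 = 3·1 + 0
Since gcd(9473, 42150) = 1, back-substitute to write 1 as a combination:
1 = 13 − 4·3
1 = −4·42 + 13·13
1 = 13·97 − 30·42
1 = −30·430 + 133·97
1 = 133·957 − 296·430
1 = −296·4258 + 1317·957
1 = 1317·9473 − 2930·4258
1 = −2930·42150 + 13037·9473
So 9473·13037 ≡ 1 (mod 42150).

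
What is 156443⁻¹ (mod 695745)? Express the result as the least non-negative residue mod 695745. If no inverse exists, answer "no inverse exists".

Apply the Euclidean algorithm to 695745 and 156443:
695745 = 4·156443 + 69973
156443 = 2·69973 + 16497
69973 = 4·16497 + 3985
16497 = 4·3985 + 557
3985 = 7·557 + 86
557 = 6·86 + 41
86 = 2·41 + 4
41 = 10·4 + 1
4 = 4·1 + 0
Since gcd(156443, 695745) = 1, back-substitute to write 1 as a combination:
1 = 41 − 10·4
1 = −10·86 + 21·41
1 = 21·557 − 136·86
1 = −136·3985 + 973·557
1 = 973·16497 − 4028·3985
1 = −4028·69973 + 17085·16497
1 = 17085·156443 − 38198·69973
1 = −38198·695745 + 169877·156443
So 156443·169877 ≡ 1 (mod 695745).

169877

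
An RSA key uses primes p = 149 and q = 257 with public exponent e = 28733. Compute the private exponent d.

φ(n) = (p−1)(q−1) = 148·256 = 37888.
Need d with 28733·d ≡ 1 (mod 37888). Apply the extended Euclidean algorithm:
37888 = 1·28733 + 9155
28733 = 3·9155 + 1268
9155 = 7·1268 + 279
1268 = 4·279 + 152
279 = 1·152 + 127
152 = 1·127 + 25
127 = 5·25 + 2
25 = 12·2 + 1
2 = 2·1 + 0
Back-substitute:
1 = 25 − 12·2
1 = −12·127 + 61·25
1 = 61·152 − 73·127
1 = −73·279 + 134·152
1 = 134·1268 − 609·279
1 = −609·9155 + 4397·1268
1 = 4397·28733 − 13800·9155
1 = −13800·37888 + 18197·28733
So 28733·18197 ≡ 1 (mod 37888), hence d = 18197.

18197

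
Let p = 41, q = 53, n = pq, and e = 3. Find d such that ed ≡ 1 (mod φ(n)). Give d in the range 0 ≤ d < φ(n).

1387

φ(n) = (p−1)(q−1) = 40·52 = 2080.
Need d with 3·d ≡ 1 (mod 2080). Apply the extended Euclidean algorithm:
2080 = 693·3 + 1
3 = 3·1 + 0
Back-substitute:
1 = 2080 − 693·3
So 3·(-693) ≡ 1 (mod 2080), hence d ≡ -693 ≡ 1387 (mod 2080).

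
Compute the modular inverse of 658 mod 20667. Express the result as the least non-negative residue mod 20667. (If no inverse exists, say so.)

Apply the Euclidean algorithm to 20667 and 658:
20667 = 31·658 + 269
658 = 2·269 + 120
269 = 2·120 + 29
120 = 4·29 + 4
29 = 7·4 + 1
4 = 4·1 + 0
Since gcd(658, 20667) = 1, back-substitute to write 1 as a combination:
1 = 29 − 7·4
1 = −7·120 + 29·29
1 = 29·269 − 65·120
1 = −65·658 + 159·269
1 = 159·20667 − 4994·658
Hence 658⁻¹ ≡ -4994 ≡ 15673 (mod 20667).

15673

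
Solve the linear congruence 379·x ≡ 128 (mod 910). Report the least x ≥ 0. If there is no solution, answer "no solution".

142

First find gcd(379, 910):
910 = 2×379 + 152
379 = 2×152 + 75
152 = 2×75 + 2
75 = 37×2 + 1
2 = 2×1 + 0
gcd = 1, so a unique solution mod 910 exists.
Back-substitute for the Bézout coefficients:
1 = 75 − 37·2
1 = −37·152 + 75·75
1 = 75·379 − 187·152
1 = −187·910 + 449·379
So 379·(449) ≡ 1 (mod 910), giving 379⁻¹ ≡ 449.
x ≡ 379⁻¹·128 ≡ 449·128 ≡ 142 (mod 910).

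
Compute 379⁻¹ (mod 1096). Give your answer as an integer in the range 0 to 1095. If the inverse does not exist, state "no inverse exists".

107

Extended Euclidean algorithm:
1096 = 2·379 + 338
379 = 1·338 + 41
338 = 8·41 + 10
41 = 4·10 + 1
10 = 10·1 + 0
gcd = 1, so the inverse exists. Back-substitute:
1 = 41 − 4·10
1 = −4·338 + 33·41
1 = 33·379 − 37·338
1 = −37·1096 + 107·379
So 379·107 ≡ 1 (mod 1096).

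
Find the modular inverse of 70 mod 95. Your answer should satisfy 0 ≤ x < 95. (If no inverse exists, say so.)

no inverse exists

Euclidean algorithm on 95, 70:
95 = 1×70 + 25
70 = 2×25 + 20
25 = 1×20 + 5
20 = 4×5 + 0
gcd(70, 95) = 5 ≠ 1, so 70 has no multiplicative inverse modulo 95.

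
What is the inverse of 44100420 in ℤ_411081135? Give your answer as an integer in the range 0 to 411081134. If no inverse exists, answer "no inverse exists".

no inverse exists

Euclidean algorithm on 411081135, 44100420:
411081135 = 9×44100420 + 14177355
44100420 = 3×14177355 + 1568355
14177355 = 9×1568355 + 62160
1568355 = 25×62160 + 14355
62160 = 4×14355 + 4740
14355 = 3×4740 + 135
4740 = 35×135 + 15
135 = 9×15 + 0
Since gcd = 15 > 1, 44100420 is not a unit mod 411081135.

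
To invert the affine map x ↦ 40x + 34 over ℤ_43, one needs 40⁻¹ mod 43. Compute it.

14

Run Euclid on (43, 40):
43 = 1*40 + 3
40 = 13*3 + 1
3 = 3*1 + 0
Since gcd(40, 43) = 1, back-substitute to write 1 as a combination:
1 = 40 − 13·3
1 = −13·43 + 14·40
So 40·14 ≡ 1 (mod 43).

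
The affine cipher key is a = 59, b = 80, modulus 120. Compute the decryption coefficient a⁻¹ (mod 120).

Run Euclid on (120, 59):
120 = 2*59 + 2
59 = 29*2 + 1
2 = 2*1 + 0
The gcd is 1. Working backward:
1 = 59 − 29·2
1 = −29·120 + 59·59
So 59·59 ≡ 1 (mod 120).

59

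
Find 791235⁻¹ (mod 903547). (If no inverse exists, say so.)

729671

Run Euclid on (903547, 791235):
903547 = 1*791235 + 112312
791235 = 7*112312 + 5051
112312 = 22*5051 + 1190
5051 = 4*1190 + 291
1190 = 4*291 + 26
291 = 11*26 + 5
26 = 5*5 + 1
5 = 5*1 + 0
gcd = 1, so the inverse exists. Back-substitute:
1 = 26 − 5·5
1 = −5·291 + 56·26
1 = 56·1190 − 229·291
1 = −229·5051 + 972·1190
1 = 972·112312 − 21613·5051
1 = −21613·791235 + 152263·112312
1 = 152263·903547 − 173876·791235
Hence 791235⁻¹ ≡ -173876 ≡ 729671 (mod 903547).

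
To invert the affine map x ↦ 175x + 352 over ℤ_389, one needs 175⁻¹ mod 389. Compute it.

gcd(389, 175) by repeated division:
389 = 2·175 + 39
175 = 4·39 + 19
39 = 2·19 + 1
19 = 19·1 + 0
Since gcd(175, 389) = 1, back-substitute to write 1 as a combination:
1 = 39 − 2·19
1 = −2·175 + 9·39
1 = 9·389 − 20·175
Thus 175·(-20) ≡ 1 (mod 389); reducing, -20 mod 389 = 369.

369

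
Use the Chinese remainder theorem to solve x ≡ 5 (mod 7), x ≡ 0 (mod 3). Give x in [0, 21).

12

Write x = 5 + 7·k. Then 7·k ≡ 0 − 5 ≡ 1 (mod 3).
Need 7⁻¹ mod 3. Extended Euclid on (3, 1):
3 = 3·1 + 0
7⁻¹ ≡ 1 (mod 3), so k ≡ 1·1 ≡ 1 (mod 3).
x = 5 + 7·1 = 12.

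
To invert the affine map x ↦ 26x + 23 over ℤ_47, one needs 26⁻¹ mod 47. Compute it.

38

Run Euclid on (47, 26):
47 = 1×26 + 21
26 = 1×21 + 5
21 = 4×5 + 1
5 = 5×1 + 0
Since gcd(26, 47) = 1, back-substitute to write 1 as a combination:
1 = 21 − 4·5
1 = −4·26 + 5·21
1 = 5·47 − 9·26
So 26·(-9) ≡ 1 (mod 47), and -9 ≡ 38 (mod 47).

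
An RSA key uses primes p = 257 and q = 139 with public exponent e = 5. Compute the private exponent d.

21197

φ(n) = (p−1)(q−1) = 256·138 = 35328.
Need d with 5·d ≡ 1 (mod 35328). Apply the extended Euclidean algorithm:
35328 = 7065*5 + 3
5 = 1*3 + 2
3 = 1*2 + 1
2 = 2*1 + 0
Back-substitute:
1 = 3 − 2
1 = −5 + 2·3
1 = 2·35328 − 14131·5
So 5·(-14131) ≡ 1 (mod 35328), hence d ≡ -14131 ≡ 21197 (mod 35328).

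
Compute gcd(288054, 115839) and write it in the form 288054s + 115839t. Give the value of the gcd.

9

Repeated division:
288054 = 2×115839 + 56376
115839 = 2×56376 + 3087
56376 = 18×3087 + 810
3087 = 3×810 + 657
810 = 1×657 + 153
657 = 4×153 + 45
153 = 3×45 + 18
45 = 2×18 + 9
18 = 2×9 + 0
gcd(288054, 115839) = 9.
Working backward:
9 = 45 − 2·18
9 = −2·153 + 7·45
9 = 7·657 − 30·153
9 = −30·810 + 37·657
9 = 37·3087 − 141·810
9 = −141·56376 + 2575·3087
9 = 2575·115839 − 5291·56376
9 = −5291·288054 + 13157·115839
So 9 = (-5291)·288054 + (13157)·115839.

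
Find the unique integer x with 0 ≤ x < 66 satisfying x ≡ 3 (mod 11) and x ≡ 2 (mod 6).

Write x = 3 + 11·k. Then 11·k ≡ 2 − 3 ≡ 5 (mod 6).
Need 11⁻¹ mod 6. Extended Euclid on (6, 5):
6 = 1·5 + 1
5 = 5·1 + 0
Back-substitute:
1 = 6 − 5
11⁻¹ ≡ 5 (mod 6), so k ≡ 5·5 ≡ 1 (mod 6).
x = 3 + 11·1 = 14.

14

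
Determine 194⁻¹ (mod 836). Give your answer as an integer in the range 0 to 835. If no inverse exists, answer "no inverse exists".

no inverse exists

Compute gcd(194, 836):
836 = 4×194 + 60
194 = 3×60 + 14
60 = 4×14 + 4
14 = 3×4 + 2
4 = 2×2 + 0
The gcd is 2, not 1, hence no inverse exists.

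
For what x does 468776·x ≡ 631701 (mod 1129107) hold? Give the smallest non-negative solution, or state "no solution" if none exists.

16710

First find gcd(468776, 1129107):
1129107 = 2·468776 + 191555
468776 = 2·191555 + 85666
191555 = 2·85666 + 20223
85666 = 4·20223 + 4774
20223 = 4·4774 + 1127
4774 = 4·1127 + 266
1127 = 4·266 + 63
266 = 4·63 + 14
63 = 4·14 + 7
14 = 2·7 + 0
gcd = 7 and 7 | 631701, so solutions exist. Divide through by 7: 66968x ≡ 90243 (mod 161301).
Now find 66968⁻¹ mod 161301:
161301 = 2*66968 + 27365
66968 = 2*27365 + 12238
27365 = 2*12238 + 2889
12238 = 4*2889 + 682
2889 = 4*682 + 161
682 = 4*161 + 38
161 = 4*38 + 9
38 = 4*9 + 2
9 = 4*2 + 1
2 = 2*1 + 0
Back-substitute:
1 = 9 − 4·2
1 = −4·38 + 17·9
1 = 17·161 − 72·38
1 = −72·682 + 305·161
1 = 305·2889 − 1292·682
1 = −1292·12238 + 5473·2889
1 = 5473·27365 − 12238·12238
1 = −12238·66968 + 29949·27365
1 = 29949·161301 − 72136·66968
So 66968·(-72136) ≡ 1 (mod 161301), i.e. 66968⁻¹ ≡ 89165.
Then x ≡ 89165·90243 ≡ 16710 (mod 161301); the smallest non-negative solution is x = 16710.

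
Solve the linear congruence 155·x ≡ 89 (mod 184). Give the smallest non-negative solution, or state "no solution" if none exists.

First find gcd(155, 184):
184 = 1*155 + 29
155 = 5*29 + 10
29 = 2*10 + 9
10 = 1*9 + 1
9 = 9*1 + 0
gcd = 1, so a unique solution mod 184 exists.
Back-substitute for the Bézout coefficients:
1 = 10 − 9
1 = −29 + 3·10
1 = 3·155 − 16·29
1 = −16·184 + 19·155
So 155·(19) ≡ 1 (mod 184), giving 155⁻¹ ≡ 19.
x ≡ 155⁻¹·89 ≡ 19·89 ≡ 35 (mod 184).

35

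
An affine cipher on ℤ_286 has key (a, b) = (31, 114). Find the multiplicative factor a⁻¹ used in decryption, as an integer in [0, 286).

Extended Euclidean algorithm:
286 = 9·31 + 7
31 = 4·7 + 3
7 = 2·3 + 1
3 = 3·1 + 0
gcd = 1, so the inverse exists. Back-substitute:
1 = 7 − 2·3
1 = −2·31 + 9·7
1 = 9·286 − 83·31
So 31·(-83) ≡ 1 (mod 286), and -83 ≡ 203 (mod 286).

203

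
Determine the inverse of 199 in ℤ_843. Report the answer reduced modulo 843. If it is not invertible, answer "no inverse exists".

538

Extended Euclidean algorithm:
843 = 4*199 + 47
199 = 4*47 + 11
47 = 4*11 + 3
11 = 3*3 + 2
3 = 1*2 + 1
2 = 2*1 + 0
gcd = 1, so the inverse exists. Back-substitute:
1 = 3 − 2
1 = −11 + 4·3
1 = 4·47 − 17·11
1 = −17·199 + 72·47
1 = 72·843 − 305·199
So 199·(-305) ≡ 1 (mod 843), and -305 ≡ 538 (mod 843).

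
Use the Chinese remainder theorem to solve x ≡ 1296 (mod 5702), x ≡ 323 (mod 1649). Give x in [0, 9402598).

Write x = 1296 + 5702·k. Then 5702·k ≡ 323 − 1296 ≡ 676 (mod 1649).
Need 5702⁻¹ mod 1649. Extended Euclid on (1649, 755):
1649 = 2·755 + 139
755 = 5·139 + 60
139 = 2·60 + 19
60 = 3·19 + 3
19 = 6·3 + 1
3 = 3·1 + 0
Back-substitute:
1 = 19 − 6·3
1 = −6·60 + 19·19
1 = 19·139 − 44·60
1 = −44·755 + 239·139
1 = 239·1649 − 522·755
5702⁻¹ ≡ 1127 (mod 1649), so k ≡ 1127·676 ≡ 14 (mod 1649).
x = 1296 + 5702·14 = 81124.

81124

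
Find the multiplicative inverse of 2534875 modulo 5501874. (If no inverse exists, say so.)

Euclidean algorithm on 5501874, 2534875:
5501874 = 2·2534875 + 432124
2534875 = 5·432124 + 374255
432124 = 1·374255 + 57869
374255 = 6·57869 + 27041
57869 = 2·27041 + 3787
27041 = 7·3787 + 532
3787 = 7·532 + 63
532 = 8·63 + 28
63 = 2·28 + 7
28 = 4·7 + 0
The gcd is 7, not 1, hence no inverse exists.

no inverse exists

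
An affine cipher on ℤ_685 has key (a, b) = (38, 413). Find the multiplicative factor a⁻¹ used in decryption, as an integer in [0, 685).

667

gcd(685, 38) by repeated division:
685 = 18·38 + 1
38 = 38·1 + 0
Since gcd(38, 685) = 1, back-substitute to write 1 as a combination:
1 = 685 − 18·38
Hence 38⁻¹ ≡ -18 ≡ 667 (mod 685).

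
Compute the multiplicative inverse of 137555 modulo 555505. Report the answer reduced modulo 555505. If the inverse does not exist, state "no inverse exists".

no inverse exists

Euclidean algorithm on 555505, 137555:
555505 = 4*137555 + 5285
137555 = 26*5285 + 145
5285 = 36*145 + 65
145 = 2*65 + 15
65 = 4*15 + 5
15 = 3*5 + 0
Since gcd = 5 > 1, 137555 is not a unit mod 555505.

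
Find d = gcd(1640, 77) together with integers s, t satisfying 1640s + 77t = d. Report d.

1

Apply Euclid's algorithm to 1640 and 77:
1640 = 21×77 + 23
77 = 3×23 + 8
23 = 2×8 + 7
8 = 1×7 + 1
7 = 7×1 + 0
gcd(1640, 77) = 1.
Working backward:
1 = 8 − 7
1 = −23 + 3·8
1 = 3·77 − 10·23
1 = −10·1640 + 213·77
So 1 = (-10)·1640 + (213)·77.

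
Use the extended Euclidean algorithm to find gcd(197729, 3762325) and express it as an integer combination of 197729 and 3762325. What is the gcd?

Apply Euclid's algorithm to 3762325 and 197729:
3762325 = 19×197729 + 5474
197729 = 36×5474 + 665
5474 = 8×665 + 154
665 = 4×154 + 49
154 = 3×49 + 7
49 = 7×7 + 0
gcd(197729, 3762325) = 7.
Express as a combination:
7 = 154 − 3·49
7 = −3·665 + 13·154
7 = 13·5474 − 107·665
7 = −107·197729 + 3865·5474
7 = 3865·3762325 − 73542·197729
So 7 = (3865)·3762325 + (-73542)·197729.

7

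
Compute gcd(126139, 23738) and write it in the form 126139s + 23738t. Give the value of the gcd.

Apply Euclid's algorithm to 126139 and 23738:
126139 = 5*23738 + 7449
23738 = 3*7449 + 1391
7449 = 5*1391 + 494
1391 = 2*494 + 403
494 = 1*403 + 91
403 = 4*91 + 39
91 = 2*39 + 13
39 = 3*13 + 0
gcd(126139, 23738) = 13.
Back-substituting:
13 = 91 − 2·39
13 = −2·403 + 9·91
13 = 9·494 − 11·403
13 = −11·1391 + 31·494
13 = 31·7449 − 166·1391
13 = −166·23738 + 529·7449
13 = 529·126139 − 2811·23738
So 13 = (529)·126139 + (-2811)·23738.

13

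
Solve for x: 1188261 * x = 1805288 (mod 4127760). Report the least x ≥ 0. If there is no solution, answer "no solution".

no solution

gcd(1188261, 4127760):
4127760 = 3*1188261 + 562977
1188261 = 2*562977 + 62307
562977 = 9*62307 + 2214
62307 = 28*2214 + 315
2214 = 7*315 + 9
315 = 35*9 + 0
gcd = 9, but 9 ∤ 1805288, so the congruence has no solution.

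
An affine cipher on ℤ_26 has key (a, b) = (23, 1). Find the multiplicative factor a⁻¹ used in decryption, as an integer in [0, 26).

17

Run Euclid on (26, 23):
26 = 1×23 + 3
23 = 7×3 + 2
3 = 1×2 + 1
2 = 2×1 + 0
The gcd is 1. Working backward:
1 = 3 − 2
1 = −23 + 8·3
1 = 8·26 − 9·23
Thus 23·(-9) ≡ 1 (mod 26); reducing, -9 mod 26 = 17.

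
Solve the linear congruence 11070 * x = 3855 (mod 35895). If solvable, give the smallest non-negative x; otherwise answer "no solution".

First find gcd(11070, 35895):
35895 = 3·11070 + 2685
11070 = 4·2685 + 330
2685 = 8·330 + 45
330 = 7·45 + 15
45 = 3·15 + 0
gcd = 15 and 15 | 3855, so solutions exist. Divide through by 15: 738x ≡ 257 (mod 2393).
Now find 738⁻¹ mod 2393:
2393 = 3·738 + 179
738 = 4·179 + 22
179 = 8·22 + 3
22 = 7·3 + 1
3 = 3·1 + 0
Back-substitute:
1 = 22 − 7·3
1 = −7·179 + 57·22
1 = 57·738 − 235·179
1 = −235·2393 + 762·738
So 738⁻¹ ≡ 762 (mod 2393).
Then x ≡ 762·257 ≡ 2001 (mod 2393); the smallest non-negative solution is x = 2001.

2001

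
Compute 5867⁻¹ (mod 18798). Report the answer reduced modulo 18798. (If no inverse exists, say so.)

Apply the Euclidean algorithm to 18798 and 5867:
18798 = 3*5867 + 1197
5867 = 4*1197 + 1079
1197 = 1*1079 + 118
1079 = 9*118 + 17
118 = 6*17 + 16
17 = 1*16 + 1
16 = 16*1 + 0
The gcd is 1. Working backward:
1 = 17 − 16
1 = −118 + 7·17
1 = 7·1079 − 64·118
1 = −64·1197 + 71·1079
1 = 71·5867 − 348·1197
1 = −348·18798 + 1115·5867
So 5867·1115 ≡ 1 (mod 18798).

1115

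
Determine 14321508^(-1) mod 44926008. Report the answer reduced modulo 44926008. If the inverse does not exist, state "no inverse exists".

no inverse exists

Compute gcd(14321508, 44926008):
44926008 = 3×14321508 + 1961484
14321508 = 7×1961484 + 591120
1961484 = 3×591120 + 188124
591120 = 3×188124 + 26748
188124 = 7×26748 + 888
26748 = 30×888 + 108
888 = 8×108 + 24
108 = 4×24 + 12
24 = 2×12 + 0
Since gcd = 12 > 1, 14321508 is not a unit mod 44926008.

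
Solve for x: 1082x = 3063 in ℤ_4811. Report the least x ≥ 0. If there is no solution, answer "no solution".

3680

First find gcd(1082, 4811):
4811 = 4*1082 + 483
1082 = 2*483 + 116
483 = 4*116 + 19
116 = 6*19 + 2
19 = 9*2 + 1
2 = 2*1 + 0
gcd = 1, so a unique solution mod 4811 exists.
Back-substitute for the Bézout coefficients:
1 = 19 − 9·2
1 = −9·116 + 55·19
1 = 55·483 − 229·116
1 = −229·1082 + 513·483
1 = 513·4811 − 2281·1082
So 1082·(-2281) ≡ 1 (mod 4811), giving 1082⁻¹ ≡ 2530.
x ≡ 1082⁻¹·3063 ≡ 2530·3063 ≡ 3680 (mod 4811).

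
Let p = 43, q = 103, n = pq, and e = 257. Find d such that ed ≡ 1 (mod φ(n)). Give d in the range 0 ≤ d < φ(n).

φ(n) = (p−1)(q−1) = 42·102 = 4284.
Need d with 257·d ≡ 1 (mod 4284). Apply the extended Euclidean algorithm:
4284 = 16×257 + 172
257 = 1×172 + 85
172 = 2×85 + 2
85 = 42×2 + 1
2 = 2×1 + 0
Back-substitute:
1 = 85 − 42·2
1 = −42·172 + 85·85
1 = 85·257 − 127·172
1 = −127·4284 + 2117·257
So 257·2117 ≡ 1 (mod 4284), hence d = 2117.

2117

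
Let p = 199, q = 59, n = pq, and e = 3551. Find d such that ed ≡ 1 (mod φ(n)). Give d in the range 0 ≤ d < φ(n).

8651

φ(n) = (p−1)(q−1) = 198·58 = 11484.
Need d with 3551·d ≡ 1 (mod 11484). Apply the extended Euclidean algorithm:
11484 = 3*3551 + 831
3551 = 4*831 + 227
831 = 3*227 + 150
227 = 1*150 + 77
150 = 1*77 + 73
77 = 1*73 + 4
73 = 18*4 + 1
4 = 4*1 + 0
Back-substitute:
1 = 73 − 18·4
1 = −18·77 + 19·73
1 = 19·150 − 37·77
1 = −37·227 + 56·150
1 = 56·831 − 205·227
1 = −205·3551 + 876·831
1 = 876·11484 − 2833·3551
So 3551·(-2833) ≡ 1 (mod 11484), hence d ≡ -2833 ≡ 8651 (mod 11484).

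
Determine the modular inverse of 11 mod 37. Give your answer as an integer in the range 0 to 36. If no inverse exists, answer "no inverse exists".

27

gcd(37, 11) by repeated division:
37 = 3·11 + 4
11 = 2·4 + 3
4 = 1·3 + 1
3 = 3·1 + 0
The gcd is 1. Working backward:
1 = 4 − 3
1 = −11 + 3·4
1 = 3·37 − 10·11
Thus 11·(-10) ≡ 1 (mod 37); reducing, -10 mod 37 = 27.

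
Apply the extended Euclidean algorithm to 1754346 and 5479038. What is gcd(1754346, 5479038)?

Repeated division:
5479038 = 3·1754346 + 216000
1754346 = 8·216000 + 26346
216000 = 8·26346 + 5232
26346 = 5·5232 + 186
5232 = 28·186 + 24
186 = 7·24 + 18
24 = 1·18 + 6
18 = 3·6 + 0
gcd(1754346, 5479038) = 6.
Back-substituting:
6 = 24 − 18
6 = −186 + 8·24
6 = 8·5232 − 225·186
6 = −225·26346 + 1133·5232
6 = 1133·216000 − 9289·26346
6 = −9289·1754346 + 75445·216000
6 = 75445·5479038 − 235624·1754346
So 6 = (75445)·5479038 + (-235624)·1754346.

6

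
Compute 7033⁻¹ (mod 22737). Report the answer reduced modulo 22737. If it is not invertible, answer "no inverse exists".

Euclidean algorithm on 22737, 7033:
22737 = 3×7033 + 1638
7033 = 4×1638 + 481
1638 = 3×481 + 195
481 = 2×195 + 91
195 = 2×91 + 13
91 = 7×13 + 0
Since gcd = 13 > 1, 7033 is not a unit mod 22737.

no inverse exists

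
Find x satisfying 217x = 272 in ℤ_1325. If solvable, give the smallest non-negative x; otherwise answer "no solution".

966

First find gcd(217, 1325):
1325 = 6*217 + 23
217 = 9*23 + 10
23 = 2*10 + 3
10 = 3*3 + 1
3 = 3*1 + 0
gcd = 1, so a unique solution mod 1325 exists.
Back-substitute for the Bézout coefficients:
1 = 10 − 3·3
1 = −3·23 + 7·10
1 = 7·217 − 66·23
1 = −66·1325 + 403·217
So 217·(403) ≡ 1 (mod 1325), giving 217⁻¹ ≡ 403.
x ≡ 217⁻¹·272 ≡ 403·272 ≡ 966 (mod 1325).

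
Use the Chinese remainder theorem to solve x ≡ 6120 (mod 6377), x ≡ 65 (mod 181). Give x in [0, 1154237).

Write x = 6120 + 6377·k. Then 6377·k ≡ 65 − 6120 ≡ 99 (mod 181).
Need 6377⁻¹ mod 181. Extended Euclid on (181, 42):
181 = 4·42 + 13
42 = 3·13 + 3
13 = 4·3 + 1
3 = 3·1 + 0
Back-substitute:
1 = 13 − 4·3
1 = −4·42 + 13·13
1 = 13·181 − 56·42
6377⁻¹ ≡ 125 (mod 181), so k ≡ 125·99 ≡ 67 (mod 181).
x = 6120 + 6377·67 = 433379.

433379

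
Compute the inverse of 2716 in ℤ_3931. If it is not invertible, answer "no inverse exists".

1993

Apply the Euclidean algorithm to 3931 and 2716:
3931 = 1*2716 + 1215
2716 = 2*1215 + 286
1215 = 4*286 + 71
286 = 4*71 + 2
71 = 35*2 + 1
2 = 2*1 + 0
gcd = 1, so the inverse exists. Back-substitute:
1 = 71 − 35·2
1 = −35·286 + 141·71
1 = 141·1215 − 599·286
1 = −599·2716 + 1339·1215
1 = 1339·3931 − 1938·2716
Thus 2716·(-1938) ≡ 1 (mod 3931); reducing, -1938 mod 3931 = 1993.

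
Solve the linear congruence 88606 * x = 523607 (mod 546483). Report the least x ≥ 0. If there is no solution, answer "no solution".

61478

First find gcd(88606, 546483):
546483 = 6*88606 + 14847
88606 = 5*14847 + 14371
14847 = 1*14371 + 476
14371 = 30*476 + 91
476 = 5*91 + 21
91 = 4*21 + 7
21 = 3*7 + 0
gcd = 7 and 7 | 523607, so solutions exist. Divide through by 7: 12658x ≡ 74801 (mod 78069).
Now find 12658⁻¹ mod 78069:
78069 = 6·12658 + 2121
12658 = 5·2121 + 2053
2121 = 1·2053 + 68
2053 = 30·68 + 13
68 = 5·13 + 3
13 = 4·3 + 1
3 = 3·1 + 0
Back-substitute:
1 = 13 − 4·3
1 = −4·68 + 21·13
1 = 21·2053 − 634·68
1 = −634·2121 + 655·2053
1 = 655·12658 − 3909·2121
1 = −3909·78069 + 24109·12658
So 12658⁻¹ ≡ 24109 (mod 78069).
Then x ≡ 24109·74801 ≡ 61478 (mod 78069); the smallest non-negative solution is x = 61478.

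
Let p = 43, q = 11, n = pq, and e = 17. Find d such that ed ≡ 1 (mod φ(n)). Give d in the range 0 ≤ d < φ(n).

173

φ(n) = (p−1)(q−1) = 42·10 = 420.
Need d with 17·d ≡ 1 (mod 420). Apply the extended Euclidean algorithm:
420 = 24*17 + 12
17 = 1*12 + 5
12 = 2*5 + 2
5 = 2*2 + 1
2 = 2*1 + 0
Back-substitute:
1 = 5 − 2·2
1 = −2·12 + 5·5
1 = 5·17 − 7·12
1 = −7·420 + 173·17
So 17·173 ≡ 1 (mod 420), hence d = 173.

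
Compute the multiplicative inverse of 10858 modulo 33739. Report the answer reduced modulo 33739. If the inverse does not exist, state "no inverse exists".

Run Euclid on (33739, 10858):
33739 = 3×10858 + 1165
10858 = 9×1165 + 373
1165 = 3×373 + 46
373 = 8×46 + 5
46 = 9×5 + 1
5 = 5×1 + 0
The gcd is 1. Working backward:
1 = 46 − 9·5
1 = −9·373 + 73·46
1 = 73·1165 − 228·373
1 = −228·10858 + 2125·1165
1 = 2125·33739 − 6603·10858
Thus 10858·(-6603) ≡ 1 (mod 33739); reducing, -6603 mod 33739 = 27136.

27136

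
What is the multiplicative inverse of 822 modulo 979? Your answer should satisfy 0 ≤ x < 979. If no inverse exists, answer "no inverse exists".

106

gcd(979, 822) by repeated division:
979 = 1*822 + 157
822 = 5*157 + 37
157 = 4*37 + 9
37 = 4*9 + 1
9 = 9*1 + 0
The gcd is 1. Working backward:
1 = 37 − 4·9
1 = −4·157 + 17·37
1 = 17·822 − 89·157
1 = −89·979 + 106·822
So 822·106 ≡ 1 (mod 979).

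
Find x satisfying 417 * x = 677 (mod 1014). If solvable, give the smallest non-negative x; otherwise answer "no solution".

gcd(417, 1014):
1014 = 2·417 + 180
417 = 2·180 + 57
180 = 3·57 + 9
57 = 6·9 + 3
9 = 3·3 + 0
gcd = 3, but 3 ∤ 677, so the congruence has no solution.

no solution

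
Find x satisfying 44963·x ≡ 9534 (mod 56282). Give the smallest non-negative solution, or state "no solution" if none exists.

First find gcd(44963, 56282):
56282 = 1·44963 + 11319
44963 = 3·11319 + 11006
11319 = 1·11006 + 313
11006 = 35·313 + 51
313 = 6·51 + 7
51 = 7·7 + 2
7 = 3·2 + 1
2 = 2·1 + 0
gcd = 1, so a unique solution mod 56282 exists.
Back-substitute for the Bézout coefficients:
1 = 7 − 3·2
1 = −3·51 + 22·7
1 = 22·313 − 135·51
1 = −135·11006 + 4747·313
1 = 4747·11319 − 4882·11006
1 = −4882·44963 + 19393·11319
1 = 19393·56282 − 24275·44963
So 44963·(-24275) ≡ 1 (mod 56282), giving 44963⁻¹ ≡ 32007.
x ≡ 44963⁻¹·9534 ≡ 32007·9534 ≡ 50016 (mod 56282).

50016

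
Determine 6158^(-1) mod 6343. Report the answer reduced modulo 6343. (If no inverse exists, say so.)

Apply the Euclidean algorithm to 6343 and 6158:
6343 = 1×6158 + 185
6158 = 33×185 + 53
185 = 3×53 + 26
53 = 2×26 + 1
26 = 26×1 + 0
gcd = 1, so the inverse exists. Back-substitute:
1 = 53 − 2·26
1 = −2·185 + 7·53
1 = 7·6158 − 233·185
1 = −233·6343 + 240·6158
So 6158·240 ≡ 1 (mod 6343).

240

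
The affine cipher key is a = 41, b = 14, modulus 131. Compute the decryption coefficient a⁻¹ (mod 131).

Apply the Euclidean algorithm to 131 and 41:
131 = 3×41 + 8
41 = 5×8 + 1
8 = 8×1 + 0
Since gcd(41, 131) = 1, back-substitute to write 1 as a combination:
1 = 41 − 5·8
1 = −5·131 + 16·41
So 41·16 ≡ 1 (mod 131).

16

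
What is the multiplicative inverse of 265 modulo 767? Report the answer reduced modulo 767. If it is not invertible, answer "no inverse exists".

411

Run Euclid on (767, 265):
767 = 2·265 + 237
265 = 1·237 + 28
237 = 8·28 + 13
28 = 2·13 + 2
13 = 6·2 + 1
2 = 2·1 + 0
Since gcd(265, 767) = 1, back-substitute to write 1 as a combination:
1 = 13 − 6·2
1 = −6·28 + 13·13
1 = 13·237 − 110·28
1 = −110·265 + 123·237
1 = 123·767 − 356·265
Thus 265·(-356) ≡ 1 (mod 767); reducing, -356 mod 767 = 411.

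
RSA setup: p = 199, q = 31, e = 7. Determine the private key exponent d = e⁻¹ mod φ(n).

4243

φ(n) = (p−1)(q−1) = 198·30 = 5940.
Need d with 7·d ≡ 1 (mod 5940). Apply the extended Euclidean algorithm:
5940 = 848·7 + 4
7 = 1·4 + 3
4 = 1·3 + 1
3 = 3·1 + 0
Back-substitute:
1 = 4 − 3
1 = −7 + 2·4
1 = 2·5940 − 1697·7
So 7·(-1697) ≡ 1 (mod 5940), hence d ≡ -1697 ≡ 4243 (mod 5940).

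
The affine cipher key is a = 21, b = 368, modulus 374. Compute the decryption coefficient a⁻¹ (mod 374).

Run Euclid on (374, 21):
374 = 17·21 + 17
21 = 1·17 + 4
17 = 4·4 + 1
4 = 4·1 + 0
gcd = 1, so the inverse exists. Back-substitute:
1 = 17 − 4·4
1 = −4·21 + 5·17
1 = 5·374 − 89·21
So 21·(-89) ≡ 1 (mod 374), and -89 ≡ 285 (mod 374).

285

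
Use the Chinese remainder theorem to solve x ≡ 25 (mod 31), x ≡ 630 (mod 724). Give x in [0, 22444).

5698

Write x = 25 + 31·k. Then 31·k ≡ 630 − 25 ≡ 605 (mod 724).
Need 31⁻¹ mod 724. Extended Euclid on (724, 31):
724 = 23×31 + 11
31 = 2×11 + 9
11 = 1×9 + 2
9 = 4×2 + 1
2 = 2×1 + 0
Back-substitute:
1 = 9 − 4·2
1 = −4·11 + 5·9
1 = 5·31 − 14·11
1 = −14·724 + 327·31
31⁻¹ ≡ 327 (mod 724), so k ≡ 327·605 ≡ 183 (mod 724).
x = 25 + 31·183 = 5698.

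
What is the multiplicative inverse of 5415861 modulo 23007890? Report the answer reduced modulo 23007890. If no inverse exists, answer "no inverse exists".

16889291

Run Euclid on (23007890, 5415861):
23007890 = 4×5415861 + 1344446
5415861 = 4×1344446 + 38077
1344446 = 35×38077 + 11751
38077 = 3×11751 + 2824
11751 = 4×2824 + 455
2824 = 6×455 + 94
455 = 4×94 + 79
94 = 1×79 + 15
79 = 5×15 + 4
15 = 3×4 + 3
4 = 1×3 + 1
3 = 3×1 + 0
The gcd is 1. Working backward:
1 = 4 − 3
1 = −15 + 4·4
1 = 4·79 − 21·15
1 = −21·94 + 25·79
1 = 25·455 − 121·94
1 = −121·2824 + 751·455
1 = 751·11751 − 3125·2824
1 = −3125·38077 + 10126·11751
1 = 10126·1344446 − 357535·38077
1 = −357535·5415861 + 1440266·1344446
1 = 1440266·23007890 − 6118599·5415861
Thus 5415861·(-6118599) ≡ 1 (mod 23007890); reducing, -6118599 mod 23007890 = 16889291.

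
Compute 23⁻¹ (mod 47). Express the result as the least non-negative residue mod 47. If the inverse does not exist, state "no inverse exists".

gcd(47, 23) by repeated division:
47 = 2·23 + 1
23 = 23·1 + 0
Since gcd(23, 47) = 1, back-substitute to write 1 as a combination:
1 = 47 − 2·23
So 23·(-2) ≡ 1 (mod 47), and -2 ≡ 45 (mod 47).

45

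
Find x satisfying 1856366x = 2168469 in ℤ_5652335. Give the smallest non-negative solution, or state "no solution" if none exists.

First find gcd(1856366, 5652335):
5652335 = 3*1856366 + 83237
1856366 = 22*83237 + 25152
83237 = 3*25152 + 7781
25152 = 3*7781 + 1809
7781 = 4*1809 + 545
1809 = 3*545 + 174
545 = 3*174 + 23
174 = 7*23 + 13
23 = 1*13 + 10
13 = 1*10 + 3
10 = 3*3 + 1
3 = 3*1 + 0
gcd = 1, so a unique solution mod 5652335 exists.
Back-substitute for the Bézout coefficients:
1 = 10 − 3·3
1 = −3·13 + 4·10
1 = 4·23 − 7·13
1 = −7·174 + 53·23
1 = 53·545 − 166·174
1 = −166·1809 + 551·545
1 = 551·7781 − 2370·1809
1 = −2370·25152 + 7661·7781
1 = 7661·83237 − 25353·25152
1 = −25353·1856366 + 565427·83237
1 = 565427·5652335 − 1721634·1856366
So 1856366·(-1721634) ≡ 1 (mod 5652335), giving 1856366⁻¹ ≡ 3930701.
x ≡ 1856366⁻¹·2168469 ≡ 3930701·2168469 ≡ 785804 (mod 5652335).

785804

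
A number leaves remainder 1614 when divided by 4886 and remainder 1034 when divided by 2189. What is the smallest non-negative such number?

2185656

Write x = 1614 + 4886·k. Then 4886·k ≡ 1034 − 1614 ≡ 1609 (mod 2189).
Need 4886⁻¹ mod 2189. Extended Euclid on (2189, 508):
2189 = 4×508 + 157
508 = 3×157 + 37
157 = 4×37 + 9
37 = 4×9 + 1
9 = 9×1 + 0
Back-substitute:
1 = 37 − 4·9
1 = −4·157 + 17·37
1 = 17·508 − 55·157
1 = −55·2189 + 237·508
4886⁻¹ ≡ 237 (mod 2189), so k ≡ 237·1609 ≡ 447 (mod 2189).
x = 1614 + 4886·447 = 2185656.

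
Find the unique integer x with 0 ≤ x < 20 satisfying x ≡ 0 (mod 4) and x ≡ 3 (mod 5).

8

Write x = 0 + 4·k. Then 4·k ≡ 3 − 0 ≡ 3 (mod 5).
Need 4⁻¹ mod 5. Extended Euclid on (5, 4):
5 = 1*4 + 1
4 = 4*1 + 0
Back-substitute:
1 = 5 − 4
4⁻¹ ≡ 4 (mod 5), so k ≡ 4·3 ≡ 2 (mod 5).
x = 0 + 4·2 = 8.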